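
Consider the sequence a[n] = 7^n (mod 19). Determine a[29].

a[0] = 1,  a[1] = 7,  a[2] = 11,  a[3] = 1.
The sequence repeats with period 3.
So a[29] = a[0 + ((29-0) mod 3)] = a[2] = 11.

11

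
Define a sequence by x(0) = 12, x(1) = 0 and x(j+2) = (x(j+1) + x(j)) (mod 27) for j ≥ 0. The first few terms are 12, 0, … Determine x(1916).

Computing terms: x(0) = 12; x(1) = 0; x(2) = 12; x(3) = 12; x(4) = 24; x(5) = 9; x(6) = 6; x(7) = 15; x(8) = 21; x(9) = 9; x(10) = 3; x(11) = 12; x(12) = 15; x(13) = 0; x(14) = 15; x(15) = 15; x(16) = 3; x(17) = 18; x(18) = 21; x(19) = 12; x(20) = 6; x(21) = 18; x(22) = 24; x(23) = 15; x(24) = 12; x(25) = 0.
The sequence repeats with period 24.
(1916 - 0) mod 24 = 20, so x(1916) = x(20) = 6.

6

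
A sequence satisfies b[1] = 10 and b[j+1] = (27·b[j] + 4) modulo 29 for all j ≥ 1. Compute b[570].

1

Listing terms: b[1] = 10; b[2] = 13; b[3] = 7; b[4] = 19; b[5] = 24; b[6] = 14; b[7] = 5; b[8] = 23; b[9] = 16; b[10] = 1; b[11] = 2; b[12] = 0; b[13] = 4; b[14] = 25; b[15] = 12; b[16] = 9; b[17] = 15; b[18] = 3; b[19] = 27; b[20] = 8; b[21] = 17; b[22] = 28; b[23] = 6; b[24] = 21; b[25] = 20; b[26] = 22; b[27] = 18; b[28] = 26; b[29] = 10.
Since b[29] = b[1] = 10, the sequence is periodic with period 28.
So b[570] = b[1 + ((570-1) mod 28)] = b[10] = 1.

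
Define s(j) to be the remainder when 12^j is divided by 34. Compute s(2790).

2

We have s(0) = 1, s(1) = 12, s(2) = 8, s(3) = 28, s(4) = 30, s(5) = 20, s(6) = 2, s(7) = 24, s(8) = 16, s(9) = 22, s(10) = 26, s(11) = 6, s(12) = 4, s(13) = 14, s(14) = 32, s(15) = 10, s(16) = 18, s(17) = 12.
Since s(17) = s(1) = 12, the sequence is eventually periodic: after a pre-period of length 1 it cycles with period 16.
For j ≥ 1, s(j) depends only on (j - 1) mod 16. (2790 - 1) mod 16 = 5, so s(2790) = s(6) = 2.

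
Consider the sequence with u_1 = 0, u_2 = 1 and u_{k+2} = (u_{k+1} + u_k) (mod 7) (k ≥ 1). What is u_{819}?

1

We have u_1 = 0,  u_2 = 1,  u_3 = 1,  u_4 = 2,  u_5 = 3,  u_6 = 5,  u_7 = 1,  u_8 = 6,  u_9 = 0,  u_{10} = 6,  u_{11} = 6,  u_{12} = 5,  u_{13} = 4,  u_{14} = 2,  u_{15} = 6,  u_{16} = 1,  u_{17} = 0,  u_{18} = 1.
Since (u_{17}, u_{18}) = (u_1, u_2) = (0, 1) (two consecutive terms determine the rest), the sequence is periodic with period 16.
So u_{819} = u_{1 + ((819-1) mod 16)} = u_3 = 1.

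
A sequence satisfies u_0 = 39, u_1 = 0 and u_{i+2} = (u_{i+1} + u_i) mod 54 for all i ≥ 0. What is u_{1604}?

Listing terms: u_0 = 39; u_1 = 0; u_2 = 39; u_3 = 39; u_4 = 24; u_5 = 9; u_6 = 33; u_7 = 42; u_8 = 21; u_9 = 9; u_{10} = 30; u_{11} = 39; u_{12} = 15; u_{13} = 0; u_{14} = 15; u_{15} = 15; u_{16} = 30; u_{17} = 45; u_{18} = 21; u_{19} = 12; u_{20} = 33; u_{21} = 45; u_{22} = 24; u_{23} = 15; u_{24} = 39; u_{25} = 0.
Since (u_{24}, u_{25}) = (u_0, u_1) = (39, 0) (two consecutive terms determine the rest), the sequence is periodic with period 24.
(1604 - 0) mod 24 = 20, so u_{1604} = u_{20} = 33.

33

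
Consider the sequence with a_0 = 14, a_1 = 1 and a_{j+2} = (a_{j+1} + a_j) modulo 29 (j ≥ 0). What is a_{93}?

9

a_0 = 14; a_1 = 1; a_2 = 15; a_3 = 16; a_4 = 2; a_5 = 18; a_6 = 20; a_7 = 9; a_8 = 0; a_9 = 9; a_{10} = 9; a_{11} = 18; a_{12} = 27; a_{13} = 16; a_{14} = 14; a_{15} = 1.
Since (a_{14}, a_{15}) = (a_0, a_1) = (14, 1) (two consecutive terms determine the rest), the sequence is periodic with period 14.
(93 - 0) mod 14 = 9, so a_{93} = a_9 = 9.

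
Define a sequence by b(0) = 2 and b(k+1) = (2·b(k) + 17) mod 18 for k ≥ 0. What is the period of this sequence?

b(0) = 2,  b(1) = 3,  b(2) = 5,  b(3) = 9,  b(4) = 17,  b(5) = 15,  b(6) = 11,  b(7) = 3.
Since b(7) = b(1) = 3, the sequence is eventually periodic: after a pre-period of length 1 it cycles with period 6.

6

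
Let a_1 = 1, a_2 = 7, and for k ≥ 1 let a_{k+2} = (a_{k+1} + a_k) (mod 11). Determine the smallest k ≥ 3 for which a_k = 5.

6

We have a_1 = 1, a_2 = 7, a_3 = 8, a_4 = 4, a_5 = 1, a_6 = 5, a_7 = 6, a_8 = 0, a_9 = 6, a_{10} = 6, a_{11} = 1, a_{12} = 7.
Since (a_{11}, a_{12}) = (a_1, a_2) = (1, 7) (two consecutive terms determine the rest), the sequence is periodic with period 10.
The value 5 first appears (with k ≥ 3) at a_6.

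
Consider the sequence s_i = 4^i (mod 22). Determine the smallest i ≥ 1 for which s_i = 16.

We have s_0 = 1; s_1 = 4; s_2 = 16; s_3 = 20; s_4 = 14; s_5 = 12; s_6 = 4.
Since s_6 = s_1 = 4, the sequence is eventually periodic: after a pre-period of length 1 it cycles with period 5.
The value 16 first appears (with i ≥ 1) at s_2.

2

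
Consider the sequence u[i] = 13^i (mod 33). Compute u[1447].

7

Computing terms: u[0] = 1, u[1] = 13, u[2] = 4, u[3] = 19, u[4] = 16, u[5] = 10, u[6] = 31, u[7] = 7, u[8] = 25, u[9] = 28, u[10] = 1.
The sequence repeats with period 10.
So u[1447] = u[0 + ((1447-0) mod 10)] = u[7] = 7.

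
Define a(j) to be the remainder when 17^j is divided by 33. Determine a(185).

We have a(1) = 17; a(2) = 25; a(3) = 29; a(4) = 31; a(5) = 32; a(6) = 16; a(7) = 8; a(8) = 4; a(9) = 2; a(10) = 1; a(11) = 17.
Since a(11) = a(1) = 17, the sequence is periodic with period 10.
(185 - 1) mod 10 = 4, so a(185) = a(5) = 32.

32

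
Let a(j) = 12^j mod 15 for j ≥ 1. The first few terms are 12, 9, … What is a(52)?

Listing terms: a(1) = 12,  a(2) = 9,  a(3) = 3,  a(4) = 6,  a(5) = 12.
The sequence repeats with period 4.
(52 - 1) mod 4 = 3, so a(52) = a(4) = 6.

6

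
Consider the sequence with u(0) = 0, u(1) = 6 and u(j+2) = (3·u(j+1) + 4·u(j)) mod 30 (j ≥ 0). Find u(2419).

24

u(0) = 0; u(1) = 6; u(2) = 18; u(3) = 18; u(4) = 6; u(5) = 0; u(6) = 24; u(7) = 12; u(8) = 12; u(9) = 24; u(10) = 0; u(11) = 6.
The sequence repeats with period 10.
So u(2419) = u(0 + ((2419-0) mod 10)) = u(9) = 24.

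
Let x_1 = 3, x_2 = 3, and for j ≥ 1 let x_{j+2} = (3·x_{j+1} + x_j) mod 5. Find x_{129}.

3

x_1 = 3,  x_2 = 3,  x_3 = 2,  x_4 = 4,  x_5 = 4,  x_6 = 1,  x_7 = 2,  x_8 = 2,  x_9 = 3,  x_{10} = 1,  x_{11} = 1,  x_{12} = 4,  x_{13} = 3,  x_{14} = 3.
The sequence repeats with period 12.
So x_{129} = x_{1 + ((129-1) mod 12)} = x_9 = 3.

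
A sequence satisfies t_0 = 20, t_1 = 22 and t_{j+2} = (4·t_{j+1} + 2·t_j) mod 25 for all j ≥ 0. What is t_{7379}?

21

Listing terms: t_0 = 20; t_1 = 22; t_2 = 3; t_3 = 6; t_4 = 5; t_5 = 7; t_6 = 13; t_7 = 16; t_8 = 15; t_9 = 17; t_{10} = 23; t_{11} = 1; t_{12} = 0; t_{13} = 2; t_{14} = 8; t_{15} = 11; t_{16} = 10; t_{17} = 12; t_{18} = 18; t_{19} = 21; t_{20} = 20; t_{21} = 22.
The sequence repeats with period 20.
(7379 - 0) mod 20 = 19, so t_{7379} = t_{19} = 21.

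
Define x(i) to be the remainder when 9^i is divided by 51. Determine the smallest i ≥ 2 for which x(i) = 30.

Listing terms: x(1) = 9, x(2) = 30, x(3) = 15, x(4) = 33, x(5) = 42, x(6) = 21, x(7) = 36, x(8) = 18, x(9) = 9.
The sequence repeats with period 8.
The value 30 first appears (with i ≥ 2) at x(2).

2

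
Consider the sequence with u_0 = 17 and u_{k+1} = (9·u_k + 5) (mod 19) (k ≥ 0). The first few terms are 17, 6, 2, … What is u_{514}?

6

Listing terms: u_0 = 17; u_1 = 6; u_2 = 2; u_3 = 4; u_4 = 3; u_5 = 13; u_6 = 8; u_7 = 1; u_8 = 14; u_9 = 17.
Since u_9 = u_0 = 17, the sequence is periodic with period 9.
(514 - 0) mod 9 = 1, so u_{514} = u_1 = 6.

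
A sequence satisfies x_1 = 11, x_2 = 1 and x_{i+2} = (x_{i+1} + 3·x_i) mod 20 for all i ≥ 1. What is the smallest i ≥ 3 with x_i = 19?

5

Computing terms: x_1 = 11; x_2 = 1; x_3 = 14; x_4 = 17; x_5 = 19; x_6 = 10; x_7 = 7; x_8 = 17; x_9 = 18; x_{10} = 9; x_{11} = 3; x_{12} = 10; x_{13} = 19; x_{14} = 9; x_{15} = 6; x_{16} = 13; x_{17} = 11; x_{18} = 10; x_{19} = 3; x_{20} = 13; x_{21} = 2; x_{22} = 1; x_{23} = 7; x_{24} = 10; x_{25} = 11; x_{26} = 1.
Since (x_{25}, x_{26}) = (x_1, x_2) = (11, 1) (two consecutive terms determine the rest), the sequence is periodic with period 24.
The value 19 first appears (with i ≥ 3) at x_5.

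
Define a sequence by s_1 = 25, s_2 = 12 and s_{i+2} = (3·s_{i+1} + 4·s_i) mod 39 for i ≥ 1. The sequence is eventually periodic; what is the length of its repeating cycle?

s_1 = 25; s_2 = 12; s_3 = 19; s_4 = 27; s_5 = 1; s_6 = 33; s_7 = 25; s_8 = 12.
The sequence repeats with period 6.

6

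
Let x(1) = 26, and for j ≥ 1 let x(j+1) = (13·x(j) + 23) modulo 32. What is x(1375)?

x(1) = 26; x(2) = 9; x(3) = 12; x(4) = 19; x(5) = 14; x(6) = 13; x(7) = 0; x(8) = 23; x(9) = 2; x(10) = 17; x(11) = 20; x(12) = 27; x(13) = 22; x(14) = 21; x(15) = 8; x(16) = 31; x(17) = 10; x(18) = 25; x(19) = 28; x(20) = 3; x(21) = 30; x(22) = 29; x(23) = 16; x(24) = 7; x(25) = 18; x(26) = 1; x(27) = 4; x(28) = 11; x(29) = 6; x(30) = 5; x(31) = 24; x(32) = 15; x(33) = 26.
Since x(33) = x(1) = 26, the sequence is periodic with period 32.
(1375 - 1) mod 32 = 30, so x(1375) = x(31) = 24.

24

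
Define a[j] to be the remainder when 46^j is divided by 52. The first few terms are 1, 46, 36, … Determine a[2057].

24

a[0] = 1,  a[1] = 46,  a[2] = 36,  a[3] = 44,  a[4] = 48,  a[5] = 24,  a[6] = 12,  a[7] = 32,  a[8] = 16,  a[9] = 8,  a[10] = 4,  a[11] = 28,  a[12] = 40,  a[13] = 20,  a[14] = 36.
Since a[14] = a[2] = 36, the sequence is eventually periodic: after a pre-period of length 2 it cycles with period 12.
For j ≥ 2, a[j] depends only on (j - 2) mod 12. (2057 - 2) mod 12 = 3, so a[2057] = a[5] = 24.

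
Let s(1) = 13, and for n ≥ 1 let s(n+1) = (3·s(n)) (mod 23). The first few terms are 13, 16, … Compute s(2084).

18

s(1) = 13, s(2) = 16, s(3) = 2, s(4) = 6, s(5) = 18, s(6) = 8, s(7) = 1, s(8) = 3, s(9) = 9, s(10) = 4, s(11) = 12, s(12) = 13.
Since s(12) = s(1) = 13, the sequence is periodic with period 11.
So s(2084) = s(1 + ((2084-1) mod 11)) = s(5) = 18.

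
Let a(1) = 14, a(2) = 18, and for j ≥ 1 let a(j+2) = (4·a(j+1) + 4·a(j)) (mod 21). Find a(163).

Computing terms: a(1) = 14,  a(2) = 18,  a(3) = 2,  a(4) = 17,  a(5) = 13,  a(6) = 15,  a(7) = 7,  a(8) = 4,  a(9) = 2,  a(10) = 3,  a(11) = 20,  a(12) = 8,  a(13) = 7,  a(14) = 18,  a(15) = 16,  a(16) = 10,  a(17) = 20,  a(18) = 15,  a(19) = 14,  a(20) = 11,  a(21) = 16,  a(22) = 3,  a(23) = 13,  a(24) = 1,  a(25) = 14,  a(26) = 18.
The sequence repeats with period 24.
So a(163) = a(1 + ((163-1) mod 24)) = a(19) = 14.

14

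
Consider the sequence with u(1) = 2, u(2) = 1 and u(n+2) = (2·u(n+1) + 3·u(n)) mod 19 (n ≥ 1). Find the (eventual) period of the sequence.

18

We have u(1) = 2,  u(2) = 1,  u(3) = 8,  u(4) = 0,  u(5) = 5,  u(6) = 10,  u(7) = 16,  u(8) = 5,  u(9) = 1,  u(10) = 17,  u(11) = 18,  u(12) = 11,  u(13) = 0,  u(14) = 14,  u(15) = 9,  u(16) = 3,  u(17) = 14,  u(18) = 18,  u(19) = 2,  u(20) = 1.
The sequence repeats with period 18.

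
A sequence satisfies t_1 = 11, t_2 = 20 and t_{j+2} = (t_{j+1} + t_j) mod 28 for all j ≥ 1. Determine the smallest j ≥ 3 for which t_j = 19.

Listing terms: t_1 = 11,  t_2 = 20,  t_3 = 3,  t_4 = 23,  t_5 = 26,  t_6 = 21,  t_7 = 19,  t_8 = 12,  t_9 = 3,  t_{10} = 15,  t_{11} = 18,  t_{12} = 5,  t_{13} = 23,  t_{14} = 0,  t_{15} = 23,  t_{16} = 23,  t_{17} = 18,  t_{18} = 13,  t_{19} = 3,  t_{20} = 16,  t_{21} = 19,  t_{22} = 7,  t_{23} = 26,  t_{24} = 5,  t_{25} = 3,  t_{26} = 8,  t_{27} = 11,  t_{28} = 19,  t_{29} = 2,  t_{30} = 21,  t_{31} = 23,  t_{32} = 16,  t_{33} = 11,  t_{34} = 27,  t_{35} = 10,  t_{36} = 9,  t_{37} = 19,  t_{38} = 0,  t_{39} = 19,  t_{40} = 19,  t_{41} = 10,  t_{42} = 1,  t_{43} = 11,  t_{44} = 12,  t_{45} = 23,  t_{46} = 7,  t_{47} = 2,  t_{48} = 9,  t_{49} = 11,  t_{50} = 20.
Since (t_{49}, t_{50}) = (t_1, t_2) = (11, 20) (two consecutive terms determine the rest), the sequence is periodic with period 48.
The value 19 first appears (with j ≥ 3) at t_7.

7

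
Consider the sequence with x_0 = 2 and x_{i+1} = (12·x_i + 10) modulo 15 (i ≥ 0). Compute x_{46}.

13

We have x_0 = 2; x_1 = 4; x_2 = 13; x_3 = 1; x_4 = 7; x_5 = 4.
Since x_5 = x_1 = 4, the sequence is eventually periodic: after a pre-period of length 1 it cycles with period 4.
For i ≥ 1, x_i depends only on (i - 1) mod 4. (46 - 1) mod 4 = 1, so x_{46} = x_2 = 13.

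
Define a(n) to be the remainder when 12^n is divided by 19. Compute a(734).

11

We have a(0) = 1; a(1) = 12; a(2) = 11; a(3) = 18; a(4) = 7; a(5) = 8; a(6) = 1.
Since a(6) = a(0) = 1, the sequence is periodic with period 6.
So a(734) = a(0 + ((734-0) mod 6)) = a(2) = 11.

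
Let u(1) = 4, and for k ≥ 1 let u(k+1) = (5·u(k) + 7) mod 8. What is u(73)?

u(1) = 4, u(2) = 3, u(3) = 6, u(4) = 5, u(5) = 0, u(6) = 7, u(7) = 2, u(8) = 1, u(9) = 4.
Since u(9) = u(1) = 4, the sequence is periodic with period 8.
So u(73) = u(1 + ((73-1) mod 8)) = u(1) = 4.

4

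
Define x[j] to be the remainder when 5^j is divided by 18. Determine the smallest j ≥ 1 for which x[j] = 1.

We have x[0] = 1, x[1] = 5, x[2] = 7, x[3] = 17, x[4] = 13, x[5] = 11, x[6] = 1.
The sequence repeats with period 6.
The value 1 next appears (with j ≥ 1) at x[6].

6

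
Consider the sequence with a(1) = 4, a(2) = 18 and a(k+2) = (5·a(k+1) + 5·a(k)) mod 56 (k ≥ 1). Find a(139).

20

Computing terms: a(1) = 4,  a(2) = 18,  a(3) = 54,  a(4) = 24,  a(5) = 54,  a(6) = 54,  a(7) = 36,  a(8) = 2,  a(9) = 22,  a(10) = 8,  a(11) = 38,  a(12) = 6,  a(13) = 52,  a(14) = 10,  a(15) = 30,  a(16) = 32,  a(17) = 30,  a(18) = 30,  a(19) = 20,  a(20) = 26,  a(21) = 6,  a(22) = 48,  a(23) = 46,  a(24) = 22,  a(25) = 4,  a(26) = 18.
Since (a(25), a(26)) = (a(1), a(2)) = (4, 18) (two consecutive terms determine the rest), the sequence is periodic with period 24.
(139 - 1) mod 24 = 18, so a(139) = a(19) = 20.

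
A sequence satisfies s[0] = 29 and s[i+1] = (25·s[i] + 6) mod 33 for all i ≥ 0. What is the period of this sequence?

5

Listing terms: s[0] = 29, s[1] = 5, s[2] = 32, s[3] = 14, s[4] = 26, s[5] = 29.
Since s[5] = s[0] = 29, the sequence is periodic with period 5.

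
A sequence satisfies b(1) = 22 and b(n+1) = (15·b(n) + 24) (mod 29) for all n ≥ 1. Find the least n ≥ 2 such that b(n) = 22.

29

Computing terms: b(1) = 22,  b(2) = 6,  b(3) = 27,  b(4) = 23,  b(5) = 21,  b(6) = 20,  b(7) = 5,  b(8) = 12,  b(9) = 1,  b(10) = 10,  b(11) = 0,  b(12) = 24,  b(13) = 7,  b(14) = 13,  b(15) = 16,  b(16) = 3,  b(17) = 11,  b(18) = 15,  b(19) = 17,  b(20) = 18,  b(21) = 4,  b(22) = 26,  b(23) = 8,  b(24) = 28,  b(25) = 9,  b(26) = 14,  b(27) = 2,  b(28) = 25,  b(29) = 22.
The sequence repeats with period 28.
The value 22 next appears (with n ≥ 2) at b(29).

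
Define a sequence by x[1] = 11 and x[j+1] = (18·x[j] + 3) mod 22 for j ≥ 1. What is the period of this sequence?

10

Listing terms: x[1] = 11, x[2] = 3, x[3] = 13, x[4] = 17, x[5] = 1, x[6] = 21, x[7] = 7, x[8] = 19, x[9] = 15, x[10] = 9, x[11] = 11.
Since x[11] = x[1] = 11, the sequence is periodic with period 10.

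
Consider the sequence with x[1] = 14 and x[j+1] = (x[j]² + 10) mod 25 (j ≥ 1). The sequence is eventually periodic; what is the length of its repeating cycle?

4

We have x[1] = 14; x[2] = 6; x[3] = 21; x[4] = 1; x[5] = 11; x[6] = 6.
Since x[6] = x[2] = 6, the sequence is eventually periodic: after a pre-period of length 1 it cycles with period 4.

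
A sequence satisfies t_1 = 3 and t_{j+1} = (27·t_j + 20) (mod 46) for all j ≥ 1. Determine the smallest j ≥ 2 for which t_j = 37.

4

Computing terms: t_1 = 3; t_2 = 9; t_3 = 33; t_4 = 37; t_5 = 7; t_6 = 25; t_7 = 5; t_8 = 17; t_9 = 19; t_{10} = 27; t_{11} = 13; t_{12} = 3.
Since t_{12} = t_1 = 3, the sequence is periodic with period 11.
The value 37 first appears (with j ≥ 2) at t_4.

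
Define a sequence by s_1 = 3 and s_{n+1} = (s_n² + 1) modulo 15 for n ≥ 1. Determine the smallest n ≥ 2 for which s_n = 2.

We have s_1 = 3,  s_2 = 10,  s_3 = 11,  s_4 = 2,  s_5 = 5,  s_6 = 11.
Since s_6 = s_3 = 11, the sequence is eventually periodic: after a pre-period of length 2 it cycles with period 3.
The value 2 first appears (with n ≥ 2) at s_4.

4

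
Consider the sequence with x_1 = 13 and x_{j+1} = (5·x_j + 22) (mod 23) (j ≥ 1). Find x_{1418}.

14

Computing terms: x_1 = 13,  x_2 = 18,  x_3 = 20,  x_4 = 7,  x_5 = 11,  x_6 = 8,  x_7 = 16,  x_8 = 10,  x_9 = 3,  x_{10} = 14,  x_{11} = 0,  x_{12} = 22,  x_{13} = 17,  x_{14} = 15,  x_{15} = 5,  x_{16} = 1,  x_{17} = 4,  x_{18} = 19,  x_{19} = 2,  x_{20} = 9,  x_{21} = 21,  x_{22} = 12,  x_{23} = 13.
The sequence repeats with period 22.
(1418 - 1) mod 22 = 9, so x_{1418} = x_{10} = 14.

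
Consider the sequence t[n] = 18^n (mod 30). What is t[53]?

18

t[0] = 1, t[1] = 18, t[2] = 24, t[3] = 12, t[4] = 6, t[5] = 18.
Since t[5] = t[1] = 18, the sequence is eventually periodic: after a pre-period of length 1 it cycles with period 4.
For n ≥ 1, t[n] depends only on (n - 1) mod 4. (53 - 1) mod 4 = 0, so t[53] = t[1] = 18.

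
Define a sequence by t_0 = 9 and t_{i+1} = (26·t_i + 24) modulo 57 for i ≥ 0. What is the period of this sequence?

t_0 = 9, t_1 = 30, t_2 = 6, t_3 = 9.
The sequence repeats with period 3.

3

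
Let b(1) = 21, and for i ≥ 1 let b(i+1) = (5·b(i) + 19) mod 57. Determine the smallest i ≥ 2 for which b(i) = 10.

Listing terms: b(1) = 21,  b(2) = 10,  b(3) = 12,  b(4) = 22,  b(5) = 15,  b(6) = 37,  b(7) = 33,  b(8) = 13,  b(9) = 27,  b(10) = 40,  b(11) = 48,  b(12) = 31,  b(13) = 3,  b(14) = 34,  b(15) = 18,  b(16) = 52,  b(17) = 51,  b(18) = 46,  b(19) = 21.
Since b(19) = b(1) = 21, the sequence is periodic with period 18.
The value 10 first appears (with i ≥ 2) at b(2).

2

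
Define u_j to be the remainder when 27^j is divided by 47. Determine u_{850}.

u_0 = 1,  u_1 = 27,  u_2 = 24,  u_3 = 37,  u_4 = 12,  u_5 = 42,  u_6 = 6,  u_7 = 21,  u_8 = 3,  u_9 = 34,  u_{10} = 25,  u_{11} = 17,  u_{12} = 36,  u_{13} = 32,  u_{14} = 18,  u_{15} = 16,  u_{16} = 9,  u_{17} = 8,  u_{18} = 28,  u_{19} = 4,  u_{20} = 14,  u_{21} = 2,  u_{22} = 7,  u_{23} = 1.
The sequence repeats with period 23.
So u_{850} = u_{0 + ((850-0) mod 23)} = u_{22} = 7.

7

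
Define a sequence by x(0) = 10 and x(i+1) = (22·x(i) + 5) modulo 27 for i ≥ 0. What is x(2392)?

We have x(0) = 10; x(1) = 9; x(2) = 14; x(3) = 16; x(4) = 6; x(5) = 2; x(6) = 22; x(7) = 3; x(8) = 17; x(9) = 1; x(10) = 0; x(11) = 5; x(12) = 7; x(13) = 24; x(14) = 20; x(15) = 13; x(16) = 21; x(17) = 8; x(18) = 19; x(19) = 18; x(20) = 23; x(21) = 25; x(22) = 15; x(23) = 11; x(24) = 4; x(25) = 12; x(26) = 26; x(27) = 10.
The sequence repeats with period 27.
So x(2392) = x(0 + ((2392-0) mod 27)) = x(16) = 21.

21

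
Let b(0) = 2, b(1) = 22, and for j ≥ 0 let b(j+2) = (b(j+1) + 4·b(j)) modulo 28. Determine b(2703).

Computing terms: b(0) = 2; b(1) = 22; b(2) = 2; b(3) = 6; b(4) = 14; b(5) = 10; b(6) = 10; b(7) = 22; b(8) = 6; b(9) = 10; b(10) = 6; b(11) = 18; b(12) = 14; b(13) = 2; b(14) = 2; b(15) = 10; b(16) = 18; b(17) = 2; b(18) = 18; b(19) = 26; b(20) = 14; b(21) = 6; b(22) = 6; b(23) = 2; b(24) = 26; b(25) = 6; b(26) = 26; b(27) = 22; b(28) = 14; b(29) = 18; b(30) = 18; b(31) = 6; b(32) = 22; b(33) = 18; b(34) = 22; b(35) = 10; b(36) = 14; b(37) = 26; b(38) = 26; b(39) = 18; b(40) = 10; b(41) = 26; b(42) = 10; b(43) = 2; b(44) = 14; b(45) = 22; b(46) = 22; b(47) = 26; b(48) = 2; b(49) = 22.
Since (b(48), b(49)) = (b(0), b(1)) = (2, 22) (two consecutive terms determine the rest), the sequence is periodic with period 48.
(2703 - 0) mod 48 = 15, so b(2703) = b(15) = 10.

10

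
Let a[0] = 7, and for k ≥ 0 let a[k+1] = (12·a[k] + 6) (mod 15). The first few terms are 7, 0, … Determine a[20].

Computing terms: a[0] = 7, a[1] = 0, a[2] = 6, a[3] = 3, a[4] = 12, a[5] = 0.
Since a[5] = a[1] = 0, the sequence is eventually periodic: after a pre-period of length 1 it cycles with period 4.
For k ≥ 1, a[k] depends only on (k - 1) mod 4. (20 - 1) mod 4 = 3, so a[20] = a[4] = 12.

12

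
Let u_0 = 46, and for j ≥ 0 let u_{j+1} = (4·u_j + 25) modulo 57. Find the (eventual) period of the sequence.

9

We have u_0 = 46, u_1 = 38, u_2 = 6, u_3 = 49, u_4 = 50, u_5 = 54, u_6 = 13, u_7 = 20, u_8 = 48, u_9 = 46.
The sequence repeats with period 9.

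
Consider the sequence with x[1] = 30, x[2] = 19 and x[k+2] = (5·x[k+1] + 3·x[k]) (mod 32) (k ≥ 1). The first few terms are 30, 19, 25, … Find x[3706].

Computing terms: x[1] = 30, x[2] = 19, x[3] = 25, x[4] = 22, x[5] = 25, x[6] = 31, x[7] = 6, x[8] = 27, x[9] = 25, x[10] = 14, x[11] = 17, x[12] = 31, x[13] = 14, x[14] = 3, x[15] = 25, x[16] = 6, x[17] = 9, x[18] = 31, x[19] = 22, x[20] = 11, x[21] = 25, x[22] = 30, x[23] = 1, x[24] = 31, x[25] = 30, x[26] = 19.
The sequence repeats with period 24.
(3706 - 1) mod 24 = 9, so x[3706] = x[10] = 14.

14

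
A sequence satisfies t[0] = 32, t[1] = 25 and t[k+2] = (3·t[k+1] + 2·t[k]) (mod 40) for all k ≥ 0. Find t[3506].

39

t[0] = 32; t[1] = 25; t[2] = 19; t[3] = 27; t[4] = 39; t[5] = 11; t[6] = 31; t[7] = 35; t[8] = 7; t[9] = 11; t[10] = 7; t[11] = 3; t[12] = 23; t[13] = 35; t[14] = 31; t[15] = 3; t[16] = 31; t[17] = 19; t[18] = 39; t[19] = 35; t[20] = 23; t[21] = 19; t[22] = 23; t[23] = 27; t[24] = 7; t[25] = 35; t[26] = 39; t[27] = 27; t[28] = 39.
Since (t[27], t[28]) = (t[3], t[4]) = (27, 39) (two consecutive terms determine the rest), the sequence is eventually periodic: after a pre-period of length 3 it cycles with period 24.
For k ≥ 3, t[k] depends only on (k - 3) mod 24. (3506 - 3) mod 24 = 23, so t[3506] = t[26] = 39.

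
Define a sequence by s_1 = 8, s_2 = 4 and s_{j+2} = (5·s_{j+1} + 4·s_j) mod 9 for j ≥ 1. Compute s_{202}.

7

s_1 = 8, s_2 = 4, s_3 = 7, s_4 = 6, s_5 = 4, s_6 = 8, s_7 = 2, s_8 = 6, s_9 = 2, s_{10} = 7, s_{11} = 7, s_{12} = 0, s_{13} = 1, s_{14} = 5, s_{15} = 2, s_{16} = 3, s_{17} = 5, s_{18} = 1, s_{19} = 7, s_{20} = 3, s_{21} = 7, s_{22} = 2, s_{23} = 2, s_{24} = 0, s_{25} = 8, s_{26} = 4.
The sequence repeats with period 24.
(202 - 1) mod 24 = 9, so s_{202} = s_{10} = 7.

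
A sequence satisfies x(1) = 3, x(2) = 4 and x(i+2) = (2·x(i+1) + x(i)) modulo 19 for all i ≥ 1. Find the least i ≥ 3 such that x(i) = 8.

23

We have x(1) = 3; x(2) = 4; x(3) = 11; x(4) = 7; x(5) = 6; x(6) = 0; x(7) = 6; x(8) = 12; x(9) = 11; x(10) = 15; x(11) = 3; x(12) = 2; x(13) = 7; x(14) = 16; x(15) = 1; x(16) = 18; x(17) = 18; x(18) = 16; x(19) = 12; x(20) = 2; x(21) = 16; x(22) = 15; x(23) = 8; x(24) = 12; x(25) = 13; x(26) = 0; x(27) = 13; x(28) = 7; x(29) = 8; x(30) = 4; x(31) = 16; x(32) = 17; x(33) = 12; x(34) = 3; x(35) = 18; x(36) = 1; x(37) = 1; x(38) = 3; x(39) = 7; x(40) = 17; x(41) = 3; x(42) = 4.
The sequence repeats with period 40.
The value 8 first appears (with i ≥ 3) at x(23).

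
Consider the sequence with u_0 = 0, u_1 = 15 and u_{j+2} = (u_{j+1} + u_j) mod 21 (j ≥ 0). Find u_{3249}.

Listing terms: u_0 = 0, u_1 = 15, u_2 = 15, u_3 = 9, u_4 = 3, u_5 = 12, u_6 = 15, u_7 = 6, u_8 = 0, u_9 = 6, u_{10} = 6, u_{11} = 12, u_{12} = 18, u_{13} = 9, u_{14} = 6, u_{15} = 15, u_{16} = 0, u_{17} = 15.
Since (u_{16}, u_{17}) = (u_0, u_1) = (0, 15) (two consecutive terms determine the rest), the sequence is periodic with period 16.
(3249 - 0) mod 16 = 1, so u_{3249} = u_1 = 15.

15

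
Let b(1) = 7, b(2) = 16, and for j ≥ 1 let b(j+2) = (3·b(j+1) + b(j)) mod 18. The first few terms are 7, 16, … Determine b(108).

Listing terms: b(1) = 7,  b(2) = 16,  b(3) = 1,  b(4) = 1,  b(5) = 4,  b(6) = 13,  b(7) = 7,  b(8) = 16.
Since (b(7), b(8)) = (b(1), b(2)) = (7, 16) (two consecutive terms determine the rest), the sequence is periodic with period 6.
(108 - 1) mod 6 = 5, so b(108) = b(6) = 13.

13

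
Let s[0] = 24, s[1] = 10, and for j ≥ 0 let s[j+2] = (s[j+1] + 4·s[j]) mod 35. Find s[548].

6

We have s[0] = 24,  s[1] = 10,  s[2] = 1,  s[3] = 6,  s[4] = 10,  s[5] = 34,  s[6] = 4,  s[7] = 0,  s[8] = 16,  s[9] = 16,  s[10] = 10,  s[11] = 4,  s[12] = 9,  s[13] = 25,  s[14] = 26,  s[15] = 21,  s[16] = 20,  s[17] = 34,  s[18] = 9,  s[19] = 5,  s[20] = 6,  s[21] = 26,  s[22] = 15,  s[23] = 14,  s[24] = 4,  s[25] = 25,  s[26] = 6,  s[27] = 1,  s[28] = 25,  s[29] = 29,  s[30] = 24,  s[31] = 0,  s[32] = 26,  s[33] = 26,  s[34] = 25,  s[35] = 24,  s[36] = 19,  s[37] = 10,  s[38] = 16,  s[39] = 21,  s[40] = 15,  s[41] = 29,  s[42] = 19,  s[43] = 30,  s[44] = 1,  s[45] = 16,  s[46] = 20,  s[47] = 14,  s[48] = 24,  s[49] = 10.
The sequence repeats with period 48.
(548 - 0) mod 48 = 20, so s[548] = s[20] = 6.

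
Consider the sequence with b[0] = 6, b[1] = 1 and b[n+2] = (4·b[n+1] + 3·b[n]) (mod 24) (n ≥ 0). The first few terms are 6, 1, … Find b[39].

19

Listing terms: b[0] = 6,  b[1] = 1,  b[2] = 22,  b[3] = 19,  b[4] = 22,  b[5] = 1,  b[6] = 22.
Since (b[5], b[6]) = (b[1], b[2]) = (1, 22) (two consecutive terms determine the rest), the sequence is eventually periodic: after a pre-period of length 1 it cycles with period 4.
For n ≥ 1, b[n] depends only on (n - 1) mod 4. (39 - 1) mod 4 = 2, so b[39] = b[3] = 19.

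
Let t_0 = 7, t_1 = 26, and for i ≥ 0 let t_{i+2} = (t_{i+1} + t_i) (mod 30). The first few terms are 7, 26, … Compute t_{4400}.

7

Computing terms: t_0 = 7, t_1 = 26, t_2 = 3, t_3 = 29, t_4 = 2, t_5 = 1, t_6 = 3, t_7 = 4, t_8 = 7, t_9 = 11, t_{10} = 18, t_{11} = 29, t_{12} = 17, t_{13} = 16, t_{14} = 3, t_{15} = 19, t_{16} = 22, t_{17} = 11, t_{18} = 3, t_{19} = 14, t_{20} = 17, t_{21} = 1, t_{22} = 18, t_{23} = 19, t_{24} = 7, t_{25} = 26.
Since (t_{24}, t_{25}) = (t_0, t_1) = (7, 26) (two consecutive terms determine the rest), the sequence is periodic with period 24.
(4400 - 0) mod 24 = 8, so t_{4400} = t_8 = 7.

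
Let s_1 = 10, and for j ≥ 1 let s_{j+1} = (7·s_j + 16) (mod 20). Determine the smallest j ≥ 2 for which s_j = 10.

Computing terms: s_1 = 10; s_2 = 6; s_3 = 18; s_4 = 2; s_5 = 10.
Since s_5 = s_1 = 10, the sequence is periodic with period 4.
The value 10 next appears (with j ≥ 2) at s_5.

5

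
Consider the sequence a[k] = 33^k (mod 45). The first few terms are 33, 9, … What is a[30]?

9

Listing terms: a[1] = 33,  a[2] = 9,  a[3] = 27,  a[4] = 36,  a[5] = 18,  a[6] = 9.
Since a[6] = a[2] = 9, the sequence is eventually periodic: after a pre-period of length 1 it cycles with period 4.
For k ≥ 2, a[k] depends only on (k - 2) mod 4. (30 - 2) mod 4 = 0, so a[30] = a[2] = 9.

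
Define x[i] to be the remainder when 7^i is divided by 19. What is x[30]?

1

Computing terms: x[0] = 1; x[1] = 7; x[2] = 11; x[3] = 1.
Since x[3] = x[0] = 1, the sequence is periodic with period 3.
So x[30] = x[0 + ((30-0) mod 3)] = x[0] = 1.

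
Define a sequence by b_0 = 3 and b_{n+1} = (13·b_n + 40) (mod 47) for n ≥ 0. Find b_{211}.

29

b_0 = 3; b_1 = 32; b_2 = 33; b_3 = 46; b_4 = 27; b_5 = 15; b_6 = 0; b_7 = 40; b_8 = 43; b_9 = 35; b_{10} = 25; b_{11} = 36; b_{12} = 38; b_{13} = 17; b_{14} = 26; b_{15} = 2; b_{16} = 19; b_{17} = 5; b_{18} = 11; b_{19} = 42; b_{20} = 22; b_{21} = 44; b_{22} = 1; b_{23} = 6; b_{24} = 24; b_{25} = 23; b_{26} = 10; b_{27} = 29; b_{28} = 41; b_{29} = 9; b_{30} = 16; b_{31} = 13; b_{32} = 21; b_{33} = 31; b_{34} = 20; b_{35} = 18; b_{36} = 39; b_{37} = 30; b_{38} = 7; b_{39} = 37; b_{40} = 4; b_{41} = 45; b_{42} = 14; b_{43} = 34; b_{44} = 12; b_{45} = 8; b_{46} = 3.
The sequence repeats with period 46.
So b_{211} = b_{0 + ((211-0) mod 46)} = b_{27} = 29.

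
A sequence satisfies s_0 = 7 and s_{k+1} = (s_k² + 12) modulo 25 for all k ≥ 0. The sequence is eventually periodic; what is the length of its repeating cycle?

8

Computing terms: s_0 = 7; s_1 = 11; s_2 = 8; s_3 = 1; s_4 = 13; s_5 = 6; s_6 = 23; s_7 = 16; s_8 = 18; s_9 = 11.
Since s_9 = s_1 = 11, the sequence is eventually periodic: after a pre-period of length 1 it cycles with period 8.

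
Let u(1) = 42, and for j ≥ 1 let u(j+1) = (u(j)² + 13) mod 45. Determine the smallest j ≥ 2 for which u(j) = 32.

Computing terms: u(1) = 42,  u(2) = 22,  u(3) = 2,  u(4) = 17,  u(5) = 32,  u(6) = 2.
Since u(6) = u(3) = 2, the sequence is eventually periodic: after a pre-period of length 2 it cycles with period 3.
The value 32 first appears (with j ≥ 2) at u(5).

5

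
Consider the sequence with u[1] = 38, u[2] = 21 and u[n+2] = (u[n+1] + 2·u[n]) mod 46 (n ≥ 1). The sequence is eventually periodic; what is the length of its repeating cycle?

22

We have u[1] = 38, u[2] = 21, u[3] = 5, u[4] = 1, u[5] = 11, u[6] = 13, u[7] = 35, u[8] = 15, u[9] = 39, u[10] = 23, u[11] = 9, u[12] = 9, u[13] = 27, u[14] = 45, u[15] = 7, u[16] = 5, u[17] = 19, u[18] = 29, u[19] = 21, u[20] = 33, u[21] = 29, u[22] = 3, u[23] = 15, u[24] = 21, u[25] = 5.
Since (u[24], u[25]) = (u[2], u[3]) = (21, 5) (two consecutive terms determine the rest), the sequence is eventually periodic: after a pre-period of length 1 it cycles with period 22.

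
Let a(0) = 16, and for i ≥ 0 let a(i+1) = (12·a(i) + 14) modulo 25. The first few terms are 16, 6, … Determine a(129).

We have a(0) = 16; a(1) = 6; a(2) = 11; a(3) = 21; a(4) = 16.
The sequence repeats with period 4.
So a(129) = a(0 + ((129-0) mod 4)) = a(1) = 6.

6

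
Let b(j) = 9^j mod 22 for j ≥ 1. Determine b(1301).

9

b(1) = 9; b(2) = 15; b(3) = 3; b(4) = 5; b(5) = 1; b(6) = 9.
The sequence repeats with period 5.
So b(1301) = b(1 + ((1301-1) mod 5)) = b(1) = 9.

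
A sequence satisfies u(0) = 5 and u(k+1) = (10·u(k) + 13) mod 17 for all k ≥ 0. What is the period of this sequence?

16

We have u(0) = 5, u(1) = 12, u(2) = 14, u(3) = 0, u(4) = 13, u(5) = 7, u(6) = 15, u(7) = 10, u(8) = 11, u(9) = 4, u(10) = 2, u(11) = 16, u(12) = 3, u(13) = 9, u(14) = 1, u(15) = 6, u(16) = 5.
The sequence repeats with period 16.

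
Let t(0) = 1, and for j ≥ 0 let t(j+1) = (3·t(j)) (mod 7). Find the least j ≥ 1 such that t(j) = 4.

4

Listing terms: t(0) = 1,  t(1) = 3,  t(2) = 2,  t(3) = 6,  t(4) = 4,  t(5) = 5,  t(6) = 1.
The sequence repeats with period 6.
The value 4 first appears (with j ≥ 1) at t(4).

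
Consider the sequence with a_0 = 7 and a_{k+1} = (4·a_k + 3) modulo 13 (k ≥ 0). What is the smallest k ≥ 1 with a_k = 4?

3

We have a_0 = 7, a_1 = 5, a_2 = 10, a_3 = 4, a_4 = 6, a_5 = 1, a_6 = 7.
Since a_6 = a_0 = 7, the sequence is periodic with period 6.
The value 4 first appears (with k ≥ 1) at a_3.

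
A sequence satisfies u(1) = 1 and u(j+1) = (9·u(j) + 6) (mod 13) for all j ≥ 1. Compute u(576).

Computing terms: u(1) = 1,  u(2) = 2,  u(3) = 11,  u(4) = 1.
The sequence repeats with period 3.
So u(576) = u(1 + ((576-1) mod 3)) = u(3) = 11.

11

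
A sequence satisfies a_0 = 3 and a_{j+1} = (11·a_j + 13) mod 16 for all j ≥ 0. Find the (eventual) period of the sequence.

8

Listing terms: a_0 = 3, a_1 = 14, a_2 = 7, a_3 = 10, a_4 = 11, a_5 = 6, a_6 = 15, a_7 = 2, a_8 = 3.
Since a_8 = a_0 = 3, the sequence is periodic with period 8.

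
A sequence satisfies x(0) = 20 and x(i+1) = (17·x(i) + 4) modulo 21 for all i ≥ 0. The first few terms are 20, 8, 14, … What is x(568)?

2

x(0) = 20, x(1) = 8, x(2) = 14, x(3) = 11, x(4) = 2, x(5) = 17, x(6) = 20.
The sequence repeats with period 6.
So x(568) = x(0 + ((568-0) mod 6)) = x(4) = 2.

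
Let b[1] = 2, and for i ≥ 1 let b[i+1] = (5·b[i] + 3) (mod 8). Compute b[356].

7

b[1] = 2,  b[2] = 5,  b[3] = 4,  b[4] = 7,  b[5] = 6,  b[6] = 1,  b[7] = 0,  b[8] = 3,  b[9] = 2.
Since b[9] = b[1] = 2, the sequence is periodic with period 8.
So b[356] = b[1 + ((356-1) mod 8)] = b[4] = 7.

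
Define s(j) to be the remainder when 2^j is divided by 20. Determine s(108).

Computing terms: s(1) = 2, s(2) = 4, s(3) = 8, s(4) = 16, s(5) = 12, s(6) = 4.
Since s(6) = s(2) = 4, the sequence is eventually periodic: after a pre-period of length 1 it cycles with period 4.
For j ≥ 2, s(j) depends only on (j - 2) mod 4. (108 - 2) mod 4 = 2, so s(108) = s(4) = 16.

16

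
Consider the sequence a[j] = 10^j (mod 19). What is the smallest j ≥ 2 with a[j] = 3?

Computing terms: a[1] = 10, a[2] = 5, a[3] = 12, a[4] = 6, a[5] = 3, a[6] = 11, a[7] = 15, a[8] = 17, a[9] = 18, a[10] = 9, a[11] = 14, a[12] = 7, a[13] = 13, a[14] = 16, a[15] = 8, a[16] = 4, a[17] = 2, a[18] = 1, a[19] = 10.
The sequence repeats with period 18.
The value 3 first appears (with j ≥ 2) at a[5].

5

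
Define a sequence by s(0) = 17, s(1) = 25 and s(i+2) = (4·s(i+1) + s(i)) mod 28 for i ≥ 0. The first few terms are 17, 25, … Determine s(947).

Computing terms: s(0) = 17,  s(1) = 25,  s(2) = 5,  s(3) = 17,  s(4) = 17,  s(5) = 1,  s(6) = 21,  s(7) = 1,  s(8) = 25,  s(9) = 17,  s(10) = 9,  s(11) = 25,  s(12) = 25,  s(13) = 13,  s(14) = 21,  s(15) = 13,  s(16) = 17,  s(17) = 25.
The sequence repeats with period 16.
So s(947) = s(0 + ((947-0) mod 16)) = s(3) = 17.

17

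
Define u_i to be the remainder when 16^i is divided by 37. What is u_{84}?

We have u_1 = 16; u_2 = 34; u_3 = 26; u_4 = 9; u_5 = 33; u_6 = 10; u_7 = 12; u_8 = 7; u_9 = 1; u_{10} = 16.
Since u_{10} = u_1 = 16, the sequence is periodic with period 9.
(84 - 1) mod 9 = 2, so u_{84} = u_3 = 26.

26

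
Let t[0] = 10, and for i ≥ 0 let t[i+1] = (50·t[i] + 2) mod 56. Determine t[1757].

Listing terms: t[0] = 10,  t[1] = 54,  t[2] = 14,  t[3] = 30,  t[4] = 46,  t[5] = 6,  t[6] = 22,  t[7] = 38,  t[8] = 54.
Since t[8] = t[1] = 54, the sequence is eventually periodic: after a pre-period of length 1 it cycles with period 7.
For i ≥ 1, t[i] depends only on (i - 1) mod 7. (1757 - 1) mod 7 = 6, so t[1757] = t[7] = 38.

38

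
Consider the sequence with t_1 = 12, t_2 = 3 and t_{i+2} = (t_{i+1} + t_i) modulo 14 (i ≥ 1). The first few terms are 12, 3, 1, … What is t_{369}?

5

t_1 = 12; t_2 = 3; t_3 = 1; t_4 = 4; t_5 = 5; t_6 = 9; t_7 = 0; t_8 = 9; t_9 = 9; t_{10} = 4; t_{11} = 13; t_{12} = 3; t_{13} = 2; t_{14} = 5; t_{15} = 7; t_{16} = 12; t_{17} = 5; t_{18} = 3; t_{19} = 8; t_{20} = 11; t_{21} = 5; t_{22} = 2; t_{23} = 7; t_{24} = 9; t_{25} = 2; t_{26} = 11; t_{27} = 13; t_{28} = 10; t_{29} = 9; t_{30} = 5; t_{31} = 0; t_{32} = 5; t_{33} = 5; t_{34} = 10; t_{35} = 1; t_{36} = 11; t_{37} = 12; t_{38} = 9; t_{39} = 7; t_{40} = 2; t_{41} = 9; t_{42} = 11; t_{43} = 6; t_{44} = 3; t_{45} = 9; t_{46} = 12; t_{47} = 7; t_{48} = 5; t_{49} = 12; t_{50} = 3.
The sequence repeats with period 48.
So t_{369} = t_{1 + ((369-1) mod 48)} = t_{33} = 5.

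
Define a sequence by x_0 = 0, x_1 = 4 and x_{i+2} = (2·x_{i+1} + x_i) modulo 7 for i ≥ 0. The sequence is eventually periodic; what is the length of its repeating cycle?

Computing terms: x_0 = 0, x_1 = 4, x_2 = 1, x_3 = 6, x_4 = 6, x_5 = 4, x_6 = 0, x_7 = 4.
Since (x_6, x_7) = (x_0, x_1) = (0, 4) (two consecutive terms determine the rest), the sequence is periodic with period 6.

6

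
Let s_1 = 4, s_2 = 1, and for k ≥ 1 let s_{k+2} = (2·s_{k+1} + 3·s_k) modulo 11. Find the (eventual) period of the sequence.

Computing terms: s_1 = 4,  s_2 = 1,  s_3 = 3,  s_4 = 9,  s_5 = 5,  s_6 = 4,  s_7 = 1.
Since (s_6, s_7) = (s_1, s_2) = (4, 1) (two consecutive terms determine the rest), the sequence is periodic with period 5.

5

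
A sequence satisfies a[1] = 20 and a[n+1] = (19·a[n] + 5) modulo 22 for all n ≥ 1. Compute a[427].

8

Listing terms: a[1] = 20,  a[2] = 11,  a[3] = 16,  a[4] = 1,  a[5] = 2,  a[6] = 21,  a[7] = 8,  a[8] = 3,  a[9] = 18,  a[10] = 17,  a[11] = 20.
The sequence repeats with period 10.
(427 - 1) mod 10 = 6, so a[427] = a[7] = 8.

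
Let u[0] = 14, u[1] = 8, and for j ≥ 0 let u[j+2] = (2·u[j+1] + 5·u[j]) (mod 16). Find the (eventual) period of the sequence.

8

u[0] = 14,  u[1] = 8,  u[2] = 6,  u[3] = 4,  u[4] = 6,  u[5] = 0,  u[6] = 14,  u[7] = 12,  u[8] = 14,  u[9] = 8.
The sequence repeats with period 8.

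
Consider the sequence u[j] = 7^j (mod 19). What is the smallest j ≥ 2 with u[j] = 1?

3

u[1] = 7, u[2] = 11, u[3] = 1, u[4] = 7.
Since u[4] = u[1] = 7, the sequence is periodic with period 3.
The value 1 first appears (with j ≥ 2) at u[3].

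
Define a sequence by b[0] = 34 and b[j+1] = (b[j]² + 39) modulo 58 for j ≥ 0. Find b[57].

We have b[0] = 34,  b[1] = 35,  b[2] = 46,  b[3] = 9,  b[4] = 4,  b[5] = 55,  b[6] = 48,  b[7] = 23,  b[8] = 46.
Since b[8] = b[2] = 46, the sequence is eventually periodic: after a pre-period of length 2 it cycles with period 6.
For j ≥ 2, b[j] depends only on (j - 2) mod 6. (57 - 2) mod 6 = 1, so b[57] = b[3] = 9.

9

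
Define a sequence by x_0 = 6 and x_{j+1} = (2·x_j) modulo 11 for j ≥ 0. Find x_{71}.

1

We have x_0 = 6, x_1 = 1, x_2 = 2, x_3 = 4, x_4 = 8, x_5 = 5, x_6 = 10, x_7 = 9, x_8 = 7, x_9 = 3, x_{10} = 6.
Since x_{10} = x_0 = 6, the sequence is periodic with period 10.
(71 - 0) mod 10 = 1, so x_{71} = x_1 = 1.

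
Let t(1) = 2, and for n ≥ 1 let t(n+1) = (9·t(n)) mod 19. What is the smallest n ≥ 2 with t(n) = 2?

10

We have t(1) = 2; t(2) = 18; t(3) = 10; t(4) = 14; t(5) = 12; t(6) = 13; t(7) = 3; t(8) = 8; t(9) = 15; t(10) = 2.
The sequence repeats with period 9.
The value 2 next appears (with n ≥ 2) at t(10).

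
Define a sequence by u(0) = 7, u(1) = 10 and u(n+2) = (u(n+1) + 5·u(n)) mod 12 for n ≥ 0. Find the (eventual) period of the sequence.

6

We have u(0) = 7; u(1) = 10; u(2) = 9; u(3) = 11; u(4) = 8; u(5) = 3; u(6) = 7; u(7) = 10.
The sequence repeats with period 6.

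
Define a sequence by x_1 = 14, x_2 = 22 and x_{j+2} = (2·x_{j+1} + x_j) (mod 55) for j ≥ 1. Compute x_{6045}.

32

We have x_1 = 14, x_2 = 22, x_3 = 3, x_4 = 28, x_5 = 4, x_6 = 36, x_7 = 21, x_8 = 23, x_9 = 12, x_{10} = 47, x_{11} = 51, x_{12} = 39, x_{13} = 19, x_{14} = 22, x_{15} = 8, x_{16} = 38, x_{17} = 29, x_{18} = 41, x_{19} = 1, x_{20} = 43, x_{21} = 32, x_{22} = 52, x_{23} = 26, x_{24} = 49, x_{25} = 14, x_{26} = 22.
Since (x_{25}, x_{26}) = (x_1, x_2) = (14, 22) (two consecutive terms determine the rest), the sequence is periodic with period 24.
(6045 - 1) mod 24 = 20, so x_{6045} = x_{21} = 32.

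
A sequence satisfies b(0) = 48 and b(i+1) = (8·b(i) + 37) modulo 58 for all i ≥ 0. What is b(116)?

Listing terms: b(0) = 48,  b(1) = 15,  b(2) = 41,  b(3) = 17,  b(4) = 57,  b(5) = 29,  b(6) = 37,  b(7) = 43,  b(8) = 33,  b(9) = 11,  b(10) = 9,  b(11) = 51,  b(12) = 39,  b(13) = 1,  b(14) = 45,  b(15) = 49,  b(16) = 23,  b(17) = 47,  b(18) = 7,  b(19) = 35,  b(20) = 27,  b(21) = 21,  b(22) = 31,  b(23) = 53,  b(24) = 55,  b(25) = 13,  b(26) = 25,  b(27) = 5,  b(28) = 19,  b(29) = 15.
Since b(29) = b(1) = 15, the sequence is eventually periodic: after a pre-period of length 1 it cycles with period 28.
For i ≥ 1, b(i) depends only on (i - 1) mod 28. (116 - 1) mod 28 = 3, so b(116) = b(4) = 57.

57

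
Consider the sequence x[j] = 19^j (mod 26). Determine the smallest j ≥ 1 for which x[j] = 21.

Computing terms: x[0] = 1,  x[1] = 19,  x[2] = 23,  x[3] = 21,  x[4] = 9,  x[5] = 15,  x[6] = 25,  x[7] = 7,  x[8] = 3,  x[9] = 5,  x[10] = 17,  x[11] = 11,  x[12] = 1.
The sequence repeats with period 12.
The value 21 first appears (with j ≥ 1) at x[3].

3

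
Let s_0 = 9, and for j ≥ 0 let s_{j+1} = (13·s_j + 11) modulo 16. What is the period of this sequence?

s_0 = 9; s_1 = 0; s_2 = 11; s_3 = 10; s_4 = 13; s_5 = 4; s_6 = 15; s_7 = 14; s_8 = 1; s_9 = 8; s_{10} = 3; s_{11} = 2; s_{12} = 5; s_{13} = 12; s_{14} = 7; s_{15} = 6; s_{16} = 9.
The sequence repeats with period 16.

16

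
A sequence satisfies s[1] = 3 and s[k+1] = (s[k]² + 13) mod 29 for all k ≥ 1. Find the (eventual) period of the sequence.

Listing terms: s[1] = 3; s[2] = 22; s[3] = 4; s[4] = 0; s[5] = 13; s[6] = 8; s[7] = 19; s[8] = 26; s[9] = 22.
Since s[9] = s[2] = 22, the sequence is eventually periodic: after a pre-period of length 1 it cycles with period 7.

7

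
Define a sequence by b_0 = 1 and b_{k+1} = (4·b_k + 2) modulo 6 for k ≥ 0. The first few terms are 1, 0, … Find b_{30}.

We have b_0 = 1; b_1 = 0; b_2 = 2; b_3 = 4; b_4 = 0.
Since b_4 = b_1 = 0, the sequence is eventually periodic: after a pre-period of length 1 it cycles with period 3.
For k ≥ 1, b_k depends only on (k - 1) mod 3. (30 - 1) mod 3 = 2, so b_{30} = b_3 = 4.

4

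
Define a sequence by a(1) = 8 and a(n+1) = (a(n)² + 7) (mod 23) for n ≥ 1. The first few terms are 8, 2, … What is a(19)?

11

Computing terms: a(1) = 8, a(2) = 2, a(3) = 11, a(4) = 13, a(5) = 15, a(6) = 2.
Since a(6) = a(2) = 2, the sequence is eventually periodic: after a pre-period of length 1 it cycles with period 4.
For n ≥ 2, a(n) depends only on (n - 2) mod 4. (19 - 2) mod 4 = 1, so a(19) = a(3) = 11.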